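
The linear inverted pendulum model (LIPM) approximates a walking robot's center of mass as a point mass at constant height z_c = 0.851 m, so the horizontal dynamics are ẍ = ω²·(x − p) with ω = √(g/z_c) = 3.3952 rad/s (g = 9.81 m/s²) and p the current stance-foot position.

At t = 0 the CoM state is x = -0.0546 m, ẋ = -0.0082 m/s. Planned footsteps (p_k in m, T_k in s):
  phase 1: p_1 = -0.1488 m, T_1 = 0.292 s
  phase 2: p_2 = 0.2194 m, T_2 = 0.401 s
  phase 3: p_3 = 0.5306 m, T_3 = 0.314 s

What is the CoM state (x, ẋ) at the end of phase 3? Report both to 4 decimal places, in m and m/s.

x = -0.6741, ẋ = -3.6269

phase 1: p=-0.1488, T=0.292, ωT=0.991398, cosh=1.533029, sinh=1.161972; start (x,ẋ)=(-0.054600, -0.008200) → end (x,ẋ)=(-0.007195, 0.359060)
phase 2: p=0.2194, T=0.401, ωT=1.361475, cosh=2.079114, sinh=1.822831; start (x,ẋ)=(-0.007195, 0.359060) → end (x,ẋ)=(-0.058943, -0.655842)
phase 3: p=0.5306, T=0.314, ωT=1.066093, cosh=1.624181, sinh=1.279830; start (x,ẋ)=(-0.058943, -0.655842) → end (x,ẋ)=(-0.674146, -3.626935)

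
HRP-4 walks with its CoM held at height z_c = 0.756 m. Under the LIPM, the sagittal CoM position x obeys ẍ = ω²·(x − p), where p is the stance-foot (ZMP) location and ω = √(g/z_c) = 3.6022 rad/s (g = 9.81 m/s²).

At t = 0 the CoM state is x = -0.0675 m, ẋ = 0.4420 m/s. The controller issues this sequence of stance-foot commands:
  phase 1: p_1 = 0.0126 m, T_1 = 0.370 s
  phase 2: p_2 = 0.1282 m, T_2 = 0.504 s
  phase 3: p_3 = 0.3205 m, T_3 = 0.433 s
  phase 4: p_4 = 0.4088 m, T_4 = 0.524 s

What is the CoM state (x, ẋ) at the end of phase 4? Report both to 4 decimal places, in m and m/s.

phase 1: p=0.0126, T=0.370, ωT=1.332814, cosh=2.027716, sinh=1.763982; start (x,ẋ)=(-0.067500, 0.442000) → end (x,ẋ)=(0.066625, 0.387278)
phase 2: p=0.1282, T=0.504, ωT=1.815509, cosh=3.153478, sinh=2.990723; start (x,ẋ)=(0.066625, 0.387278) → end (x,ẋ)=(0.255563, 0.557918)
phase 3: p=0.3205, T=0.433, ωT=1.559753, cosh=2.483916, sinh=2.273728; start (x,ẋ)=(0.255563, 0.557918) → end (x,ẋ)=(0.511363, 0.853962)
phase 4: p=0.4088, T=0.524, ωT=1.887553, cosh=3.377316, sinh=3.225874; start (x,ẋ)=(0.511363, 0.853962) → end (x,ẋ)=(1.519936, 4.075909)

x = 1.5199, ẋ = 4.0759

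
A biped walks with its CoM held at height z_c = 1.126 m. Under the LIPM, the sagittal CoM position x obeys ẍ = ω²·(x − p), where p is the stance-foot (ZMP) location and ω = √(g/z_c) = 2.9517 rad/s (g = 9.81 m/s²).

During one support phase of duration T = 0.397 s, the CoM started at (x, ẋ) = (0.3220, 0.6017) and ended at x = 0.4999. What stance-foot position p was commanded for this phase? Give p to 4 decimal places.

ωT = 2.9517·0.397 = 1.171825; cosh(ωT) = 1.768839, sinh(ωT) = 1.459038
x(T) = p + (x₀−p)·cosh(ωT) + (ẋ₀/ω)·sinh(ωT) ⇒ p·(1 − cosh) = x(T) − x₀·cosh − (ẋ₀/ω)·sinh
numerator   = 0.4999 − (0.3220)·1.768839 − (0.6017/2.9517)·1.459038 = -0.367089
denominator = 1 − 1.768839 = -0.768839
p = -0.367089 / -0.768839 = 0.4775

p = 0.4775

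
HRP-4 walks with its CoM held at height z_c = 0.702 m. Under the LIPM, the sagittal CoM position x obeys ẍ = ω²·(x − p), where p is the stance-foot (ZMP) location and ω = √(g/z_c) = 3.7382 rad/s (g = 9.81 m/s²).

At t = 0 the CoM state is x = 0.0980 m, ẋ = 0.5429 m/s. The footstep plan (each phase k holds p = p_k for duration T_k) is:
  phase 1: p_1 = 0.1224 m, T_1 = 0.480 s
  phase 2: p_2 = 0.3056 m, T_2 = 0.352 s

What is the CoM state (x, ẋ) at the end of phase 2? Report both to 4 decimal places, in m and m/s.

phase 1: p=0.1224, T=0.480, ωT=1.794336, cosh=3.090858, sinh=2.924621; start (x,ẋ)=(0.098000, 0.542900) → end (x,ẋ)=(0.471727, 1.411266)
phase 2: p=0.3056, T=0.352, ωT=1.315846, cosh=1.998076, sinh=1.729829; start (x,ẋ)=(0.471727, 1.411266) → end (x,ẋ)=(1.290588, 3.894067)

x = 1.2906, ẋ = 3.8941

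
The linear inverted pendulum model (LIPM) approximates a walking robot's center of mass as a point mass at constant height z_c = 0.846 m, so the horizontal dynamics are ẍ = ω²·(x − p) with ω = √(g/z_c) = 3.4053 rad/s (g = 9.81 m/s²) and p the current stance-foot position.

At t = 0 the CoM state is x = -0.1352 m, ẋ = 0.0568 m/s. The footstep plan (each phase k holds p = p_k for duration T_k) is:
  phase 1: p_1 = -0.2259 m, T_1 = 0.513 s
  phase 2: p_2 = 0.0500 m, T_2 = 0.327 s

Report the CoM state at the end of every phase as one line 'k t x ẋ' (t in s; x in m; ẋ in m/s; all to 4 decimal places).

1 0.5130 0.0886 1.0269
2 0.8400 0.5247 1.9105

phase 1: p=-0.2259, T=0.513, ωT=1.746919, cosh=2.955605, sinh=2.781295; start (x,ẋ)=(-0.135200, 0.056800) → end (x,ẋ)=(0.088565, 1.026911)
phase 2: p=0.0500, T=0.327, ωT=1.113533, cosh=1.686747, sinh=1.358351; start (x,ẋ)=(0.088565, 1.026911) → end (x,ẋ)=(0.524677, 1.910525)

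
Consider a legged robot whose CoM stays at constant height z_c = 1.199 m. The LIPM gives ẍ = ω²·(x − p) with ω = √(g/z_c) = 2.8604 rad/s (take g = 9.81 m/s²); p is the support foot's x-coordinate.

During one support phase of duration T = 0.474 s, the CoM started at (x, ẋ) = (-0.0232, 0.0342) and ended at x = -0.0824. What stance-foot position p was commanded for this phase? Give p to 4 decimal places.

ωT = 2.8604·0.474 = 1.355830; cosh(ωT) = 2.068856, sinh(ωT) = 1.811123
x(T) = p + (x₀−p)·cosh(ωT) + (ẋ₀/ω)·sinh(ωT) ⇒ p·(1 − cosh) = x(T) − x₀·cosh − (ẋ₀/ω)·sinh
numerator   = -0.0824 − (-0.0232)·2.068856 − (0.0342/2.8604)·1.811123 = -0.056057
denominator = 1 − 2.068856 = -1.068856
p = -0.056057 / -1.068856 = 0.0524

p = 0.0524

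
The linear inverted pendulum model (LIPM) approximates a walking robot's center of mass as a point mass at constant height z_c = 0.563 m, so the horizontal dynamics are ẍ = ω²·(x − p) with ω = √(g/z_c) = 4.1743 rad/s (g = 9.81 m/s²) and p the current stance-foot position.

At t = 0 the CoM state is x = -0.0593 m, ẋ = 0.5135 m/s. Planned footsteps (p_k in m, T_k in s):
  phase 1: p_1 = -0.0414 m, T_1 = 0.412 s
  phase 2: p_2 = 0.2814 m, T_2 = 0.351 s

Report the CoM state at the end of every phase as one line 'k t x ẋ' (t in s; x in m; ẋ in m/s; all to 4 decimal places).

1 0.4120 0.2394 1.2776
2 0.7630 0.8128 2.5537

phase 1: p=-0.0414, T=0.412, ωT=1.719812, cosh=2.881288, sinh=2.702188; start (x,ẋ)=(-0.059300, 0.513500) → end (x,ẋ)=(0.239434, 1.277634)
phase 2: p=0.2814, T=0.351, ωT=1.465179, cosh=2.279678, sinh=2.048641; start (x,ẋ)=(0.239434, 1.277634) → end (x,ẋ)=(0.812761, 2.553713)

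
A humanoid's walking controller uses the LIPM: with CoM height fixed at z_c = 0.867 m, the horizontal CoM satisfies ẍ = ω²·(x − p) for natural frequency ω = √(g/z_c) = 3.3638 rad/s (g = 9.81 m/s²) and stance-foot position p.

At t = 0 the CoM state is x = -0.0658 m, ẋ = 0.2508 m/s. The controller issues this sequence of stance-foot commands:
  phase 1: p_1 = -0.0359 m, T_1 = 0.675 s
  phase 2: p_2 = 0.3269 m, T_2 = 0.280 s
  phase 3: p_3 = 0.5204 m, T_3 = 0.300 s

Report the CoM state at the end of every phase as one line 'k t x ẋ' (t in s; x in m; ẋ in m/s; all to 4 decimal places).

1 0.6750 0.1750 0.7456
2 0.9550 0.3435 0.5457
3 1.2550 0.4384 0.1401

phase 1: p=-0.0359, T=0.675, ωT=2.270565, cosh=4.894063, sinh=4.790809; start (x,ẋ)=(-0.065800, 0.250800) → end (x,ẋ)=(0.174963, 0.745583)
phase 2: p=0.3269, T=0.280, ωT=0.941864, cosh=1.477329, sinh=1.087429; start (x,ẋ)=(0.174963, 0.745583) → end (x,ẋ)=(0.343467, 0.545703)
phase 3: p=0.5204, T=0.300, ωT=1.009140, cosh=1.553887, sinh=1.189354; start (x,ẋ)=(0.343467, 0.545703) → end (x,ẋ)=(0.438412, 0.140094)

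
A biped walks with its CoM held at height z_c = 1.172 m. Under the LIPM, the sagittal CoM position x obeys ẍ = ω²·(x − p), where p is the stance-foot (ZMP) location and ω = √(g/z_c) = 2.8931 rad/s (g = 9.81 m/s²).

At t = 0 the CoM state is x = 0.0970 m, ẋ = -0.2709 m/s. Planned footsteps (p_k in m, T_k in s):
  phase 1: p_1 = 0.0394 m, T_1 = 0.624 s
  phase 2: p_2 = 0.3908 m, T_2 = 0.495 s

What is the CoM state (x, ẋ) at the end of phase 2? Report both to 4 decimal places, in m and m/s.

phase 1: p=0.0394, T=0.624, ωT=1.805294, cosh=3.123094, sinh=2.958668; start (x,ẋ)=(0.097000, -0.270900) → end (x,ẋ)=(-0.057749, -0.353006)
phase 2: p=0.3908, T=0.495, ωT=1.432084, cosh=2.213115, sinh=1.974304; start (x,ẋ)=(-0.057749, -0.353006) → end (x,ẋ)=(-0.842789, -3.343294)

x = -0.8428, ẋ = -3.3433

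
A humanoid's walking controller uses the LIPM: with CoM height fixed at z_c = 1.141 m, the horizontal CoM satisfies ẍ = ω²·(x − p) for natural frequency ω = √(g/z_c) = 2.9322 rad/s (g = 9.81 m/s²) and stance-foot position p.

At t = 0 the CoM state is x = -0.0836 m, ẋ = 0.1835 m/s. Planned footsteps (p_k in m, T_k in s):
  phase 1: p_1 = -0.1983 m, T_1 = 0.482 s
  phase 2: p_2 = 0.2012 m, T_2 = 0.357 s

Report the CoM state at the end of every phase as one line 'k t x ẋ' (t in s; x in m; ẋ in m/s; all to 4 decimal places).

1 0.4820 0.1723 1.0495
2 0.8390 0.6020 1.5733

phase 1: p=-0.1983, T=0.482, ωT=1.413320, cosh=2.176456, sinh=1.933122; start (x,ẋ)=(-0.083600, 0.183500) → end (x,ẋ)=(0.172316, 1.049534)
phase 2: p=0.2012, T=0.357, ωT=1.046795, cosh=1.599785, sinh=1.248724; start (x,ẋ)=(0.172316, 1.049534) → end (x,ẋ)=(0.601953, 1.573270)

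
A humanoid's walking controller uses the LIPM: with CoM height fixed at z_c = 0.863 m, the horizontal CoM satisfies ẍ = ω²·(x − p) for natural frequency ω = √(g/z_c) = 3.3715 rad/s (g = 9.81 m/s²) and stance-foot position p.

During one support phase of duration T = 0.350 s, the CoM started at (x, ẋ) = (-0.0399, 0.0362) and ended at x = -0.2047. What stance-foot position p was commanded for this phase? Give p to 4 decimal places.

ωT = 3.3715·0.350 = 1.180025; cosh(ωT) = 1.780863, sinh(ωT) = 1.473592
x(T) = p + (x₀−p)·cosh(ωT) + (ẋ₀/ω)·sinh(ωT) ⇒ p·(1 − cosh) = x(T) − x₀·cosh − (ẋ₀/ω)·sinh
numerator   = -0.2047 − (-0.0399)·1.780863 − (0.0362/3.3715)·1.473592 = -0.149466
denominator = 1 − 1.780863 = -0.780863
p = -0.149466 / -0.780863 = 0.1914

p = 0.1914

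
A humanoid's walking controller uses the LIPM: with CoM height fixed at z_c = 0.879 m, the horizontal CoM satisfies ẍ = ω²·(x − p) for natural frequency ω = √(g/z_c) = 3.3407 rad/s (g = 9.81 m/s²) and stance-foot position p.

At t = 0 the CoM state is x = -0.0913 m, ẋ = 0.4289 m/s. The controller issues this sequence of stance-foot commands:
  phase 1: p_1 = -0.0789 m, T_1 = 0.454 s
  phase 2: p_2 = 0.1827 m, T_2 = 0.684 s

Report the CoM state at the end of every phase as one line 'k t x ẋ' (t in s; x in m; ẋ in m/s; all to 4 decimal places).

1 0.4540 0.1699 0.9345
2 1.1380 1.4794 4.4313

phase 1: p=-0.0789, T=0.454, ωT=1.516678, cosh=2.388250, sinh=2.168810; start (x,ẋ)=(-0.091300, 0.428900) → end (x,ẋ)=(0.169931, 0.934478)
phase 2: p=0.1827, T=0.684, ωT=2.285039, cosh=4.963919, sinh=4.862149; start (x,ẋ)=(0.169931, 0.934478) → end (x,ẋ)=(1.479382, 4.431270)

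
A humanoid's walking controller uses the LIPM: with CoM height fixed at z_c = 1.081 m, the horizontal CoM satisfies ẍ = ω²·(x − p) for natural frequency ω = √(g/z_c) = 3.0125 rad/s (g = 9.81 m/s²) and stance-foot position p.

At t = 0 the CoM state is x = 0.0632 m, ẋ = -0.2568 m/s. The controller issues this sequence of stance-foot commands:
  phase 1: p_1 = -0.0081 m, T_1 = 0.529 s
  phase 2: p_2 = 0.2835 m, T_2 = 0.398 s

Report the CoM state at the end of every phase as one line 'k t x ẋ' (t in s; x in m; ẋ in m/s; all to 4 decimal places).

phase 1: p=-0.0081, T=0.529, ωT=1.593613, cosh=2.562343, sinh=2.359153; start (x,ẋ)=(0.063200, -0.256800) → end (x,ẋ)=(-0.026510, -0.151284)
phase 2: p=0.2835, T=0.398, ωT=1.198975, cosh=1.809109, sinh=1.507606; start (x,ẋ)=(-0.026510, -0.151284) → end (x,ẋ)=(-0.353053, -1.681653)

1 0.5290 -0.0265 -0.1513
2 0.9270 -0.3531 -1.6817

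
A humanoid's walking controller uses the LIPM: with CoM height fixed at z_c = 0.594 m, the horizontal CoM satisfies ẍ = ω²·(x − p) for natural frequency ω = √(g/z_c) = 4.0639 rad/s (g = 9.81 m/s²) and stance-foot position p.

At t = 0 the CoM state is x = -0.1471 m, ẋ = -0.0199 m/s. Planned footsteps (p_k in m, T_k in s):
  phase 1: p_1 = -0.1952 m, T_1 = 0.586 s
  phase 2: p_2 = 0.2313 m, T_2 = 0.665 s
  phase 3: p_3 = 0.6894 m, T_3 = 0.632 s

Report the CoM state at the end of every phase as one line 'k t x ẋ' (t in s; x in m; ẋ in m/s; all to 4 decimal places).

1 0.5860 0.0410 0.9399
2 1.2510 0.5228 1.2996
3 1.8830 1.6701 4.1371

phase 1: p=-0.1952, T=0.586, ωT=2.381445, cosh=5.456474, sinh=5.364057; start (x,ẋ)=(-0.147100, -0.019900) → end (x,ẋ)=(0.040990, 0.939948)
phase 2: p=0.2313, T=0.665, ωT=2.702494, cosh=7.491959, sinh=7.424921; start (x,ẋ)=(0.040990, 0.939948) → end (x,ẋ)=(0.522829, 1.299605)
phase 3: p=0.6894, T=0.632, ωT=2.568385, cosh=6.560698, sinh=6.484039; start (x,ẋ)=(0.522829, 1.299605) → end (x,ẋ)=(1.670126, 4.137092)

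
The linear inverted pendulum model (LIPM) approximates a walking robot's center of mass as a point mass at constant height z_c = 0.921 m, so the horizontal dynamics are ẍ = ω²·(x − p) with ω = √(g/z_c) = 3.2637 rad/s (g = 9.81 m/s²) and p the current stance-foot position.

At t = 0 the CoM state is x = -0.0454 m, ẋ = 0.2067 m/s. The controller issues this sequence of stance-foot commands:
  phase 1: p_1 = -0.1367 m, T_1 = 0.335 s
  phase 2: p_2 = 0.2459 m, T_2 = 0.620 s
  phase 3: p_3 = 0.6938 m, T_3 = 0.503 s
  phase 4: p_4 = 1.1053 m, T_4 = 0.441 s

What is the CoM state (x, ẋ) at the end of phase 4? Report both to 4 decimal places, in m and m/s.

phase 1: p=-0.1367, T=0.335, ωT=1.093340, cosh=1.659659, sinh=1.324564; start (x,ẋ)=(-0.045400, 0.206700) → end (x,ẋ)=(0.098716, 0.737740)
phase 2: p=0.2459, T=0.620, ωT=2.023494, cosh=3.848451, sinh=3.716259; start (x,ẋ)=(0.098716, 0.737740) → end (x,ẋ)=(0.519505, 1.053991)
phase 3: p=0.6938, T=0.503, ωT=1.641641, cosh=2.678649, sinh=2.484987; start (x,ẋ)=(0.519505, 1.053991) → end (x,ẋ)=(1.029437, 1.409699)
phase 4: p=1.1053, T=0.441, ωT=1.439292, cosh=2.227401, sinh=1.990306; start (x,ẋ)=(1.029437, 1.409699) → end (x,ẋ)=(1.796001, 2.647178)

x = 1.7960, ẋ = 2.6472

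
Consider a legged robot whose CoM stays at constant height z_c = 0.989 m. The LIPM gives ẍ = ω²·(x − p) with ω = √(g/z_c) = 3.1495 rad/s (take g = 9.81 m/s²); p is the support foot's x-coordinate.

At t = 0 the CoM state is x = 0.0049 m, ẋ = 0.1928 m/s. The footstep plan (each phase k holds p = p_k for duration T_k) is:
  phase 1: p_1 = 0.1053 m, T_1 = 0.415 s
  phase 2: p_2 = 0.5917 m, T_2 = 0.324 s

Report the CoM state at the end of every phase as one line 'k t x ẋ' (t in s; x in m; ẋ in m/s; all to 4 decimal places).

phase 1: p=0.1053, T=0.415, ωT=1.307043, cosh=1.982924, sinh=1.712305; start (x,ẋ)=(0.004900, 0.192800) → end (x,ẋ)=(0.011035, -0.159140)
phase 2: p=0.5917, T=0.324, ωT=1.020438, cosh=1.567423, sinh=1.206986; start (x,ẋ)=(0.011035, -0.159140) → end (x,ẋ)=(-0.379435, -2.456781)

1 0.4150 0.0110 -0.1591
2 0.7390 -0.3794 -2.4568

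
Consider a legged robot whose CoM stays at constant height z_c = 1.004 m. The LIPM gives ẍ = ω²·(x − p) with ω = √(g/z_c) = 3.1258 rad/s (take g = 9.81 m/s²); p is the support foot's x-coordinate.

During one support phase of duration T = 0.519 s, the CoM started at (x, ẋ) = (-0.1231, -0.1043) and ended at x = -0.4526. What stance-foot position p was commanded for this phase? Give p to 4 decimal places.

p = 0.0291

ωT = 3.1258·0.519 = 1.622290; cosh(ωT) = 2.631061, sinh(ωT) = 2.433615
x(T) = p + (x₀−p)·cosh(ωT) + (ẋ₀/ω)·sinh(ωT) ⇒ p·(1 − cosh) = x(T) − x₀·cosh − (ẋ₀/ω)·sinh
numerator   = -0.4526 − (-0.1231)·2.631061 − (-0.1043/3.1258)·2.433615 = -0.047513
denominator = 1 − 2.631061 = -1.631061
p = -0.047513 / -1.631061 = 0.0291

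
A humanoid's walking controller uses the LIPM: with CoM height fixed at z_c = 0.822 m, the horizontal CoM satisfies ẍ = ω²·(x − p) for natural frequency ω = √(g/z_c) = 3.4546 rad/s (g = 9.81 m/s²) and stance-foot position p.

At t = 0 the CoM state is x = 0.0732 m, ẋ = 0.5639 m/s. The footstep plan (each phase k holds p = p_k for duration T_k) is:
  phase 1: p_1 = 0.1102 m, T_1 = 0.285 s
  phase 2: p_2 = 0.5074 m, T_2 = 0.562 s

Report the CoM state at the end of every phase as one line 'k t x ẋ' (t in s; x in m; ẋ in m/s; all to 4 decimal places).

1 0.2850 0.2417 0.7128
2 0.8470 0.2668 -0.5971

phase 1: p=0.1102, T=0.285, ωT=0.984561, cosh=1.525120, sinh=1.151517; start (x,ẋ)=(0.073200, 0.563900) → end (x,ẋ)=(0.241735, 0.712828)
phase 2: p=0.5074, T=0.562, ωT=1.941485, cosh=3.556292, sinh=3.412802; start (x,ẋ)=(0.241735, 0.712828) → end (x,ẋ)=(0.266819, -0.597135)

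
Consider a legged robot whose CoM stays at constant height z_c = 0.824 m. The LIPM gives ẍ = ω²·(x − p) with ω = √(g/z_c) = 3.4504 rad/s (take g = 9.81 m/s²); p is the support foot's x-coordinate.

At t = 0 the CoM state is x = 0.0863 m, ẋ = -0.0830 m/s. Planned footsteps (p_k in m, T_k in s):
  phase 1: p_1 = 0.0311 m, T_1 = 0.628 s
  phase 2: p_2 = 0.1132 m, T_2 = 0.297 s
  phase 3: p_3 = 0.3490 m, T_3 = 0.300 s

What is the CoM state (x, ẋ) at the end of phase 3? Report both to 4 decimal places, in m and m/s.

x = 0.7151, ẋ = 1.5843

phase 1: p=0.0311, T=0.628, ωT=2.166851, cosh=4.422644, sinh=4.308106; start (x,ẋ)=(0.086300, -0.083000) → end (x,ẋ)=(0.171598, 0.453451)
phase 2: p=0.1132, T=0.297, ωT=1.024769, cosh=1.572665, sinh=1.213786; start (x,ẋ)=(0.171598, 0.453451) → end (x,ẋ)=(0.364556, 0.957699)
phase 3: p=0.3490, T=0.300, ωT=1.035120, cosh=1.585314, sinh=1.230130; start (x,ẋ)=(0.364556, 0.957699) → end (x,ẋ)=(0.715098, 1.584279)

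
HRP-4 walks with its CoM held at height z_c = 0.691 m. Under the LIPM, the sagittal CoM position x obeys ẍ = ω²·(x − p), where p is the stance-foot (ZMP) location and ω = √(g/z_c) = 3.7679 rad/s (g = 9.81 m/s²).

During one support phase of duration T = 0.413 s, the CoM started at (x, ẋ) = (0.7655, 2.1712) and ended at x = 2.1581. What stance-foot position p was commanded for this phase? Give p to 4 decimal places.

p = 0.7062

ωT = 3.7679·0.413 = 1.556143; cosh(ωT) = 2.475724, sinh(ωT) = 2.264776
x(T) = p + (x₀−p)·cosh(ωT) + (ẋ₀/ω)·sinh(ωT) ⇒ p·(1 − cosh) = x(T) − x₀·cosh − (ẋ₀/ω)·sinh
numerator   = 2.1581 − (0.7655)·2.475724 − (2.1712/3.7679)·2.264776 = -1.042113
denominator = 1 − 2.475724 = -1.475724
p = -1.042113 / -1.475724 = 0.7062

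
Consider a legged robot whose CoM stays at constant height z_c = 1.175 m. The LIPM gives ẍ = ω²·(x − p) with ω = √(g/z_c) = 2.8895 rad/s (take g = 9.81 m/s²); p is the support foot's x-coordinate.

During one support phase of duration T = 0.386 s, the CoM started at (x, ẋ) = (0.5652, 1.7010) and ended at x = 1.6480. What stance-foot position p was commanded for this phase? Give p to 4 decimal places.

p = 0.1570

ωT = 2.8895·0.386 = 1.115347; cosh(ωT) = 1.689214, sinh(ωT) = 1.361413
x(T) = p + (x₀−p)·cosh(ωT) + (ẋ₀/ω)·sinh(ωT) ⇒ p·(1 − cosh) = x(T) − x₀·cosh − (ẋ₀/ω)·sinh
numerator   = 1.6480 − (0.5652)·1.689214 − (1.7010/2.8895)·1.361413 = -0.108184
denominator = 1 − 1.689214 = -0.689214
p = -0.108184 / -0.689214 = 0.1570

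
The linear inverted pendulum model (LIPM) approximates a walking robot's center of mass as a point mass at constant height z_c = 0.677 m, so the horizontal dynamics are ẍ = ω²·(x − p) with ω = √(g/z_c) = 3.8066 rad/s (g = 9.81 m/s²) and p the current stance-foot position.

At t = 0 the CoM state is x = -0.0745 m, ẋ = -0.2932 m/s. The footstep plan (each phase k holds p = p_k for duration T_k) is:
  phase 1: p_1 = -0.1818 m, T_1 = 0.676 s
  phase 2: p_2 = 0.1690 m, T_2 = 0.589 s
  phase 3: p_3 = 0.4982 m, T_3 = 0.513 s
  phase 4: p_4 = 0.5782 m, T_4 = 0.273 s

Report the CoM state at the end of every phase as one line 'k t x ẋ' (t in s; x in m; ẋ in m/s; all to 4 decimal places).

phase 1: p=-0.1818, T=0.676, ωT=2.573262, cosh=6.592398, sinh=6.516112; start (x,ẋ)=(-0.074500, -0.293200) → end (x,ẋ)=(0.023667, 0.728603)
phase 2: p=0.1690, T=0.589, ωT=2.242087, cosh=4.759598, sinh=4.653361; start (x,ẋ)=(0.023667, 0.728603) → end (x,ẋ)=(0.367949, 0.893495)
phase 3: p=0.4982, T=0.513, ωT=1.952786, cosh=3.595087, sinh=3.453209; start (x,ẋ)=(0.367949, 0.893495) → end (x,ẋ)=(0.840481, 1.500039)
phase 4: p=0.5782, T=0.273, ωT=1.039202, cosh=1.590348, sinh=1.236611; start (x,ẋ)=(0.840481, 1.500039) → end (x,ẋ)=(1.482620, 3.620216)

1 0.6760 0.0237 0.7286
2 1.2650 0.3679 0.8935
3 1.7780 0.8405 1.5000
4 2.0510 1.4826 3.6202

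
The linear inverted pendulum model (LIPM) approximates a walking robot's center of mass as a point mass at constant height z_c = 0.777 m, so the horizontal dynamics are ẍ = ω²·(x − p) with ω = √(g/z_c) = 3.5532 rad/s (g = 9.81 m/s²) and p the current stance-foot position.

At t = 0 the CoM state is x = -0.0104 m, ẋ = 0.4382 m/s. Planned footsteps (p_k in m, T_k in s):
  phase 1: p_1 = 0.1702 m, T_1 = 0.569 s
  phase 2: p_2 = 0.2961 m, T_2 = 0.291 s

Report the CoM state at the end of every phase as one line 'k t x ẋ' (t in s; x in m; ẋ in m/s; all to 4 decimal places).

phase 1: p=0.1702, T=0.569, ωT=2.021771, cosh=3.842053, sinh=3.709632; start (x,ẋ)=(-0.010400, 0.438200) → end (x,ẋ)=(-0.066183, -0.696913)
phase 2: p=0.2961, T=0.291, ωT=1.033981, cosh=1.583914, sinh=1.228326; start (x,ẋ)=(-0.066183, -0.696913) → end (x,ẋ)=(-0.518644, -2.685028)

1 0.5690 -0.0662 -0.6969
2 0.8600 -0.5186 -2.6850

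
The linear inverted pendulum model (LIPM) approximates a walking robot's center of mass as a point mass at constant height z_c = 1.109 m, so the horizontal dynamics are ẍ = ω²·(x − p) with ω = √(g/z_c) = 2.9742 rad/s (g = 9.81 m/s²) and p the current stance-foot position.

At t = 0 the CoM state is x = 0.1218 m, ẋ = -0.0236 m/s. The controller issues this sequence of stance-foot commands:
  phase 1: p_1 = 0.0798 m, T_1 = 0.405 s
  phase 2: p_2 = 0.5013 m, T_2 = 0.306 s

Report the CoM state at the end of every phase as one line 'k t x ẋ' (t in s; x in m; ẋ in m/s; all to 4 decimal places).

phase 1: p=0.0798, T=0.405, ωT=1.204551, cosh=1.817544, sinh=1.517717; start (x,ẋ)=(0.121800, -0.023600) → end (x,ẋ)=(0.144094, 0.146694)
phase 2: p=0.5013, T=0.306, ωT=0.910105, cosh=1.443533, sinh=1.041051; start (x,ẋ)=(0.144094, 0.146694) → end (x,ẋ)=(0.037008, -0.894258)

1 0.4050 0.1441 0.1467
2 0.7110 0.0370 -0.8943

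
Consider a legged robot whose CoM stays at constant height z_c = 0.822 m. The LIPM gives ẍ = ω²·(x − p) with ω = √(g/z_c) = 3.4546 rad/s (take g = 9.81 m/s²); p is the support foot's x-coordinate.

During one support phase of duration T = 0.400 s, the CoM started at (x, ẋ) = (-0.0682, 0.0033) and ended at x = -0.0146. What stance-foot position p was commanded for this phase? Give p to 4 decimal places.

p = -0.1146

ωT = 3.4546·0.400 = 1.381840; cosh(ωT) = 2.116669, sinh(ωT) = 1.865553
x(T) = p + (x₀−p)·cosh(ωT) + (ẋ₀/ω)·sinh(ωT) ⇒ p·(1 − cosh) = x(T) − x₀·cosh − (ẋ₀/ω)·sinh
numerator   = -0.0146 − (-0.0682)·2.116669 − (0.0033/3.4546)·1.865553 = 0.127975
denominator = 1 − 2.116669 = -1.116669
p = 0.127975 / -1.116669 = -0.1146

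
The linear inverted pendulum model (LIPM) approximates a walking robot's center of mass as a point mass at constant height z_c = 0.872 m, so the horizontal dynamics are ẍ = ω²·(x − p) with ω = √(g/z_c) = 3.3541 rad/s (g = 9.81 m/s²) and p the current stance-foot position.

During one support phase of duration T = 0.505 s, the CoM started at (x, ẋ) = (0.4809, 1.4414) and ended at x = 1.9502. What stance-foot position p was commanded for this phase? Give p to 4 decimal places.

p = 0.2933

ωT = 3.3541·0.505 = 1.693820; cosh(ωT) = 2.812021, sinh(ωT) = 2.628205
x(T) = p + (x₀−p)·cosh(ωT) + (ẋ₀/ω)·sinh(ωT) ⇒ p·(1 − cosh) = x(T) − x₀·cosh − (ẋ₀/ω)·sinh
numerator   = 1.9502 − (0.4809)·2.812021 − (1.4414/3.3541)·2.628205 = -0.531553
denominator = 1 − 2.812021 = -1.812021
p = -0.531553 / -1.812021 = 0.2933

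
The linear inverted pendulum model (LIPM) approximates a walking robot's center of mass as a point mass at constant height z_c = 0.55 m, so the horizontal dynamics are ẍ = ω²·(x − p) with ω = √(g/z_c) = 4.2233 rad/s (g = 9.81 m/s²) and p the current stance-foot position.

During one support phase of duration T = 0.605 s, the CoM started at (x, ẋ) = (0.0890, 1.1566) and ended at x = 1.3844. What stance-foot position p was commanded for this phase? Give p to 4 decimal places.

ωT = 4.2233·0.605 = 2.555096; cosh(ωT) = 6.475113, sinh(ωT) = 6.397429
x(T) = p + (x₀−p)·cosh(ωT) + (ẋ₀/ω)·sinh(ωT) ⇒ p·(1 − cosh) = x(T) − x₀·cosh − (ẋ₀/ω)·sinh
numerator   = 1.3844 − (0.0890)·6.475113 − (1.1566/4.2233)·6.397429 = -0.943896
denominator = 1 − 6.475113 = -5.475113
p = -0.943896 / -5.475113 = 0.1724

p = 0.1724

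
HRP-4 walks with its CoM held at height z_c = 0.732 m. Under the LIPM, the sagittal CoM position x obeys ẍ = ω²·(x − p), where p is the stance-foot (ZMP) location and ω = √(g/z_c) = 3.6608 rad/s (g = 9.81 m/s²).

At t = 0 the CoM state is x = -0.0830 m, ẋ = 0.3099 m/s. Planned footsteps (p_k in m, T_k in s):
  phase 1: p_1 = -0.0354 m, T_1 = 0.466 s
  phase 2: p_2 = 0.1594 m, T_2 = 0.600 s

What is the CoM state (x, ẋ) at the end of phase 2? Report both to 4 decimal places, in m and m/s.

x = 0.1888, ẋ = 0.1966

phase 1: p=-0.0354, T=0.466, ωT=1.705933, cosh=2.844061, sinh=2.662458; start (x,ẋ)=(-0.083000, 0.309900) → end (x,ẋ)=(0.054609, 0.417430)
phase 2: p=0.1594, T=0.600, ωT=2.196480, cosh=4.552248, sinh=4.441054; start (x,ẋ)=(0.054609, 0.417430) → end (x,ẋ)=(0.188768, 0.196581)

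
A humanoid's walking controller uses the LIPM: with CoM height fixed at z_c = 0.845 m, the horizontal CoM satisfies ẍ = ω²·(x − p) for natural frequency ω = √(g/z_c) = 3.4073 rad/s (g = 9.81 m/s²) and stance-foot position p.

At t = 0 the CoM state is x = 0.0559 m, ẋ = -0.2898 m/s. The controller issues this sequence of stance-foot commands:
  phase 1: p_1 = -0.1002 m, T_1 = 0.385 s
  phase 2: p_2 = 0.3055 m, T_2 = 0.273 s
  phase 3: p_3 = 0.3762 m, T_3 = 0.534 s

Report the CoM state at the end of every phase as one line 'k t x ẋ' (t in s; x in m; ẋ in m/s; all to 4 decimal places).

1 0.3850 0.0642 0.3388
2 0.6580 0.0584 -0.3839
3 1.1920 -0.9681 -4.4670

phase 1: p=-0.1002, T=0.385, ωT=1.311811, cosh=1.991111, sinh=1.721779; start (x,ẋ)=(0.055900, -0.289800) → end (x,ẋ)=(0.064170, 0.338755)
phase 2: p=0.3055, T=0.273, ωT=0.930193, cosh=1.464738, sinh=1.070260; start (x,ẋ)=(0.064170, 0.338755) → end (x,ẋ)=(0.058421, -0.383868)
phase 3: p=0.3762, T=0.534, ωT=1.819498, cosh=3.165435, sinh=3.003328; start (x,ẋ)=(0.058421, -0.383868) → end (x,ẋ)=(-0.968065, -4.467016)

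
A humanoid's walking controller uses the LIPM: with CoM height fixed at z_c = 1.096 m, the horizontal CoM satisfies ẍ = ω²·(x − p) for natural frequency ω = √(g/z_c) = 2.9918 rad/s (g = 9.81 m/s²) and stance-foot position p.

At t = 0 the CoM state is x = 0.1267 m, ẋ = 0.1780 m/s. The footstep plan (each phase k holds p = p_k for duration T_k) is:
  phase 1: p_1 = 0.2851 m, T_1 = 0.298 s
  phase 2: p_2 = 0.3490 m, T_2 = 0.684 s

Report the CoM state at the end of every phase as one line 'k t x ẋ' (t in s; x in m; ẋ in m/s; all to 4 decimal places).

phase 1: p=0.2851, T=0.298, ωT=0.891556, cosh=1.424470, sinh=1.014453; start (x,ẋ)=(0.126700, 0.178000) → end (x,ẋ)=(0.119820, -0.227195)
phase 2: p=0.3490, T=0.684, ωT=2.046391, cosh=3.934560, sinh=3.805359; start (x,ẋ)=(0.119820, -0.227195) → end (x,ẋ)=(-0.841699, -3.503098)

1 0.2980 0.1198 -0.2272
2 0.9820 -0.8417 -3.5031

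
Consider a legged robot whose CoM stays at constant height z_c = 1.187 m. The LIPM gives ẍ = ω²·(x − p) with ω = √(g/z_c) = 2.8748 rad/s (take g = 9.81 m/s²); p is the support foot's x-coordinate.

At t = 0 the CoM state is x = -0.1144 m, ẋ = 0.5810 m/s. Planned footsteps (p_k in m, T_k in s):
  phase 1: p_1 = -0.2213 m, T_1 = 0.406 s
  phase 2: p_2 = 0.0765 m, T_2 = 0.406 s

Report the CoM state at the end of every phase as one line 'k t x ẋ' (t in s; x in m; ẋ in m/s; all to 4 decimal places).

phase 1: p=-0.2213, T=0.406, ωT=1.167169, cosh=1.762065, sinh=1.450818; start (x,ẋ)=(-0.114400, 0.581000) → end (x,ẋ)=(0.260277, 1.469620)
phase 2: p=0.0765, T=0.406, ωT=1.167169, cosh=1.762065, sinh=1.450818; start (x,ẋ)=(0.260277, 1.469620) → end (x,ẋ)=(1.141996, 3.356063)

1 0.4060 0.2603 1.4696
2 0.8120 1.1420 3.3561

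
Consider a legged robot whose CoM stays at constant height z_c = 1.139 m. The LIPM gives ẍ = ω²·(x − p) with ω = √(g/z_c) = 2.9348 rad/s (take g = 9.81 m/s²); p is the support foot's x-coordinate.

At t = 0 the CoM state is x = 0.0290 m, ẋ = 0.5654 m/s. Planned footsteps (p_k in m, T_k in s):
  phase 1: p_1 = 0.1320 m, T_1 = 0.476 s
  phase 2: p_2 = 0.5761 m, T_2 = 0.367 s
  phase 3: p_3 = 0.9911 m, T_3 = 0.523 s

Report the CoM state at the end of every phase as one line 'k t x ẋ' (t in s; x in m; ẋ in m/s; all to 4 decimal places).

phase 1: p=0.1320, T=0.476, ωT=1.396965, cosh=2.145128, sinh=1.897782; start (x,ẋ)=(0.029000, 0.565400) → end (x,ẋ)=(0.276666, 0.639186)
phase 2: p=0.5761, T=0.367, ωT=1.077072, cosh=1.638330, sinh=1.297739; start (x,ẋ)=(0.276666, 0.639186) → end (x,ẋ)=(0.368170, -0.093227)
phase 3: p=0.9911, T=0.523, ωT=1.534900, cosh=2.428170, sinh=2.212693; start (x,ẋ)=(0.368170, -0.093227) → end (x,ẋ)=(-0.591767, -4.271557)

1 0.4760 0.2767 0.6392
2 0.8430 0.3682 -0.0932
3 1.3660 -0.5918 -4.2716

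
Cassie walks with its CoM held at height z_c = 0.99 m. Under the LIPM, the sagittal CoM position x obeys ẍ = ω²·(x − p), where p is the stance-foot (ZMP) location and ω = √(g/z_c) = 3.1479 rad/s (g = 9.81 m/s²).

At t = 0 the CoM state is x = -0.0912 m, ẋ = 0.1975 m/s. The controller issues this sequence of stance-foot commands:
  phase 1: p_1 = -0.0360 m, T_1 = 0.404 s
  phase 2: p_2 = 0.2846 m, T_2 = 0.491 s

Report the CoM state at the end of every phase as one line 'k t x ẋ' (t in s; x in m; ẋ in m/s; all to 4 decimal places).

phase 1: p=-0.0360, T=0.404, ωT=1.271752, cosh=1.923718, sinh=1.643378; start (x,ẋ)=(-0.091200, 0.197500) → end (x,ẋ)=(-0.039083, 0.094374)
phase 2: p=0.2846, T=0.491, ωT=1.545619, cosh=2.452027, sinh=2.238847; start (x,ẋ)=(-0.039083, 0.094374) → end (x,ẋ)=(-0.441959, -2.049804)

1 0.4040 -0.0391 0.0944
2 0.8950 -0.4420 -2.0498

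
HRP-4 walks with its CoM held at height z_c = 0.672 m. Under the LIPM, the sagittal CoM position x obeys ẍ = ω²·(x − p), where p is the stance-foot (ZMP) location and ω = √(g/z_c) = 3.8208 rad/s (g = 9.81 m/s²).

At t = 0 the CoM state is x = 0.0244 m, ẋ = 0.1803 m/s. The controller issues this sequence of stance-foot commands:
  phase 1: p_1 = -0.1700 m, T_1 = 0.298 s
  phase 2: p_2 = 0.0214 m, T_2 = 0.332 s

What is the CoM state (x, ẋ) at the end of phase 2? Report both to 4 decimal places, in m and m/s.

x = 1.0019, ẋ = 3.9012

phase 1: p=-0.1700, T=0.298, ωT=1.138598, cosh=1.721328, sinh=1.401061; start (x,ẋ)=(0.024400, 0.180300) → end (x,ẋ)=(0.230741, 1.351012)
phase 2: p=0.0214, T=0.332, ωT=1.268506, cosh=1.918393, sinh=1.637142; start (x,ẋ)=(0.230741, 1.351012) → end (x,ẋ)=(1.001882, 3.901241)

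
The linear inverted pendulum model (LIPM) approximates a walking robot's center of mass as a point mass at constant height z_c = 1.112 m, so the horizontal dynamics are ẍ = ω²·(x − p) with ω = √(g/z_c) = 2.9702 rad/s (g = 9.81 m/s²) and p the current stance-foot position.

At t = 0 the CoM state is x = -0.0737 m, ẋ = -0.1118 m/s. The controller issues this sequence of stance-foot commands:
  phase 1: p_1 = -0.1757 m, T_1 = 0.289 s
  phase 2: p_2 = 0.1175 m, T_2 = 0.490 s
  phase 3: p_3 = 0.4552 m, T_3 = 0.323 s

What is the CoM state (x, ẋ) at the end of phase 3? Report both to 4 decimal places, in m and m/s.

x = -0.8513, ẋ = -3.4342

phase 1: p=-0.1757, T=0.289, ωT=0.858388, cosh=1.391599, sinh=0.967755; start (x,ẋ)=(-0.073700, -0.111800) → end (x,ẋ)=(-0.070184, 0.137610)
phase 2: p=0.1175, T=0.490, ωT=1.455398, cosh=2.259748, sinh=2.026441; start (x,ẋ)=(-0.070184, 0.137610) → end (x,ẋ)=(-0.212732, -0.818691)
phase 3: p=0.4552, T=0.323, ωT=0.959375, cosh=1.496598, sinh=1.113466; start (x,ẋ)=(-0.212732, -0.818691) → end (x,ẋ)=(-0.851336, -3.434246)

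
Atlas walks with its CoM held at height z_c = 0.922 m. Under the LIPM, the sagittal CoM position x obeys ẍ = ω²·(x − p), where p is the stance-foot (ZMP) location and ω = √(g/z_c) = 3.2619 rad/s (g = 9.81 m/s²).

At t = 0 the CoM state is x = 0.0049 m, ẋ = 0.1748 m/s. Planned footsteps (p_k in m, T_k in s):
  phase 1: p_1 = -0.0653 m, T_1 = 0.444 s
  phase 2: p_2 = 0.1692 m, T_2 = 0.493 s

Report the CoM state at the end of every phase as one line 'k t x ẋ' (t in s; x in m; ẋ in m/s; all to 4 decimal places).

phase 1: p=-0.0653, T=0.444, ωT=1.448284, cosh=2.245388, sinh=2.010415; start (x,ẋ)=(0.004900, 0.174800) → end (x,ẋ)=(0.200061, 0.852850)
phase 2: p=0.1692, T=0.493, ωT=1.608117, cosh=2.596831, sinh=2.396567; start (x,ẋ)=(0.200061, 0.852850) → end (x,ẋ)=(0.875943, 2.455960)

1 0.4440 0.2001 0.8528
2 0.9370 0.8759 2.4560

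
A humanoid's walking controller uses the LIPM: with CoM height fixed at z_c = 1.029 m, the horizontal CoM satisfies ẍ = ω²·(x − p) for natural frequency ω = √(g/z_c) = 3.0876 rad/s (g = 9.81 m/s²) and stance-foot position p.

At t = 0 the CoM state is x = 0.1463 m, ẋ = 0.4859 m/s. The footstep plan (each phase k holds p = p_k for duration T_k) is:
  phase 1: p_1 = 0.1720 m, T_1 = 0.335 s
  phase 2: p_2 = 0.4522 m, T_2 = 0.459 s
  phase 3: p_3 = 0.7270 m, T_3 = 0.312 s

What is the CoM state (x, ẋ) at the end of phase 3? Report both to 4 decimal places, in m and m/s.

phase 1: p=0.1720, T=0.335, ωT=1.034346, cosh=1.584362, sinh=1.228903; start (x,ẋ)=(0.146300, 0.485900) → end (x,ẋ)=(0.324676, 0.672327)
phase 2: p=0.4522, T=0.459, ωT=1.417208, cosh=2.183989, sinh=1.941599; start (x,ẋ)=(0.324676, 0.672327) → end (x,ẋ)=(0.596474, 0.703863)
phase 3: p=0.7270, T=0.312, ωT=0.963331, cosh=1.501015, sinh=1.119396; start (x,ẋ)=(0.596474, 0.703863) → end (x,ẋ)=(0.786260, 0.605378)

x = 0.7863, ẋ = 0.6054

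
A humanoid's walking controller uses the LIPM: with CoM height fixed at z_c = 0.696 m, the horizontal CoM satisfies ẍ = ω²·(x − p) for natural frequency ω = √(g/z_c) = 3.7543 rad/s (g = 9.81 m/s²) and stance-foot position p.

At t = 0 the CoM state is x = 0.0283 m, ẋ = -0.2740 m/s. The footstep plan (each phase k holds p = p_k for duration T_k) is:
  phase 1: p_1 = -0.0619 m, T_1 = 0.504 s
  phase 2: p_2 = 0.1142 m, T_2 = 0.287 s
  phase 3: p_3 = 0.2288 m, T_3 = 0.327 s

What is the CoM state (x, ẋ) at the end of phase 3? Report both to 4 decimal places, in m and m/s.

phase 1: p=-0.0619, T=0.504, ωT=1.892167, cosh=3.392237, sinh=3.241492; start (x,ẋ)=(0.028300, -0.274000) → end (x,ẋ)=(0.007506, 0.168219)
phase 2: p=0.1142, T=0.287, ωT=1.077484, cosh=1.638866, sinh=1.298415; start (x,ẋ)=(0.007506, 0.168219) → end (x,ẋ)=(-0.002479, -0.244406)
phase 3: p=0.2288, T=0.327, ωT=1.227656, cosh=1.853099, sinh=1.560121; start (x,ẋ)=(-0.002479, -0.244406) → end (x,ẋ)=(-0.301347, -1.807547)

x = -0.3013, ẋ = -1.8075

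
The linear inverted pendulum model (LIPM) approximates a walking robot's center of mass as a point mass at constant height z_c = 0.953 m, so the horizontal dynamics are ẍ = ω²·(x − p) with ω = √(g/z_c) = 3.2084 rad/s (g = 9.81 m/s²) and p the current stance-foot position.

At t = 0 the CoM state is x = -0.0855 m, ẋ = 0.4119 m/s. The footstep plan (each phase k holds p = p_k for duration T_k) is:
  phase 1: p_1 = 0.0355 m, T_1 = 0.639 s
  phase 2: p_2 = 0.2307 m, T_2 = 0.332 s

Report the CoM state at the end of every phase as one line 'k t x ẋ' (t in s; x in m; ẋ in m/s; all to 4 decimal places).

1 0.6390 0.0481 0.1435
2 0.9710 -0.0084 -0.5159

phase 1: p=0.0355, T=0.639, ωT=2.050168, cosh=3.948958, sinh=3.820245; start (x,ẋ)=(-0.085500, 0.411900) → end (x,ẋ)=(0.048126, 0.143494)
phase 2: p=0.2307, T=0.332, ωT=1.065189, cosh=1.623025, sinh=1.278362; start (x,ẋ)=(0.048126, 0.143494) → end (x,ẋ)=(-0.008448, -0.515933)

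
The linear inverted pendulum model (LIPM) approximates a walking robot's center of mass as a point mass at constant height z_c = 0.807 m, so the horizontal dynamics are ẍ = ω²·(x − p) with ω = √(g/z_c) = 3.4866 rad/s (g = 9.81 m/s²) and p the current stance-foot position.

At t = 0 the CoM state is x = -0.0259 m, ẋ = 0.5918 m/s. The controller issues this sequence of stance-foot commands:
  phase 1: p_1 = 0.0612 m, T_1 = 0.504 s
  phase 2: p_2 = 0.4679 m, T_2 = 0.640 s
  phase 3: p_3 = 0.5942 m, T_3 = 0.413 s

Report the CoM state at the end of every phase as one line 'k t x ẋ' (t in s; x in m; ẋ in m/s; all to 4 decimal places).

phase 1: p=0.0612, T=0.504, ωT=1.757246, cosh=2.984487, sinh=2.811968; start (x,ẋ)=(-0.025900, 0.591800) → end (x,ẋ)=(0.278542, 0.912273)
phase 2: p=0.4679, T=0.640, ωT=2.231424, cosh=4.710247, sinh=4.602872; start (x,ẋ)=(0.278542, 0.912273) → end (x,ẋ)=(0.780324, 1.258144)
phase 3: p=0.5942, T=0.413, ωT=1.439966, cosh=2.228744, sinh=1.991808; start (x,ẋ)=(0.780324, 1.258144) → end (x,ẋ)=(1.727770, 4.096646)

1 0.5040 0.2785 0.9123
2 1.1440 0.7803 1.2581
3 1.5570 1.7278 4.0966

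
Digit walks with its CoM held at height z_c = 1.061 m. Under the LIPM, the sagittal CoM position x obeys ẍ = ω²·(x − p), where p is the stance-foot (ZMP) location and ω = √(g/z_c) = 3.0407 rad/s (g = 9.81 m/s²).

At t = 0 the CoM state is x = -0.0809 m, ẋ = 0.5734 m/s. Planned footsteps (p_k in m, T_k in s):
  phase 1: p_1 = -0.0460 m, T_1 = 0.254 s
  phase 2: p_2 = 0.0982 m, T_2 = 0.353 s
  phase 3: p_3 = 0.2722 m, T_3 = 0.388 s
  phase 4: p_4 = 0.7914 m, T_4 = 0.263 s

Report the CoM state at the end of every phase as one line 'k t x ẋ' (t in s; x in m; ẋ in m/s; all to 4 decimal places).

phase 1: p=-0.0460, T=0.254, ωT=0.772338, cosh=1.313377, sinh=0.851445; start (x,ẋ)=(-0.080900, 0.573400) → end (x,ẋ)=(0.068724, 0.662734)
phase 2: p=0.0982, T=0.353, ωT=1.073367, cosh=1.633534, sinh=1.291678; start (x,ẋ)=(0.068724, 0.662734) → end (x,ẋ)=(0.331578, 0.966830)
phase 3: p=0.2722, T=0.388, ωT=1.179792, cosh=1.780519, sinh=1.473177; start (x,ẋ)=(0.331578, 0.966830) → end (x,ẋ)=(0.846339, 1.987442)
phase 4: p=0.7914, T=0.263, ωT=0.799704, cosh=1.337172, sinh=0.887710; start (x,ẋ)=(0.846339, 1.987442) → end (x,ẋ)=(1.445082, 2.805847)

1 0.2540 0.0687 0.6627
2 0.6070 0.3316 0.9668
3 0.9950 0.8463 1.9874
4 1.2580 1.4451 2.8058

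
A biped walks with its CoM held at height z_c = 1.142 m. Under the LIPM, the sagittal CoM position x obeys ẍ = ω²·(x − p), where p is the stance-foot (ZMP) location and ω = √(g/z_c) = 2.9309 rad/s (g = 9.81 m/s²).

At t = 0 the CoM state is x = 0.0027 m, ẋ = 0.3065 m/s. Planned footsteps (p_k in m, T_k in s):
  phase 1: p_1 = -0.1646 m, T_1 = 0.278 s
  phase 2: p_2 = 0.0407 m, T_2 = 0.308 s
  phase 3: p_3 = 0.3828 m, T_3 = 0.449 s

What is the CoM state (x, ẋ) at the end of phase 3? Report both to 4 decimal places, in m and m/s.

phase 1: p=-0.1646, T=0.278, ωT=0.814790, cosh=1.350717, sinh=0.907985; start (x,ẋ)=(0.002700, 0.306500) → end (x,ẋ)=(0.156328, 0.859216)
phase 2: p=0.0407, T=0.308, ωT=0.902717, cosh=1.435881, sinh=1.030415; start (x,ẋ)=(0.156328, 0.859216) → end (x,ẋ)=(0.508802, 1.582932)
phase 3: p=0.3828, T=0.449, ωT=1.315974, cosh=1.998297, sinh=1.730084; start (x,ẋ)=(0.508802, 1.582932) → end (x,ẋ)=(1.568979, 3.802085)

x = 1.5690, ẋ = 3.8021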